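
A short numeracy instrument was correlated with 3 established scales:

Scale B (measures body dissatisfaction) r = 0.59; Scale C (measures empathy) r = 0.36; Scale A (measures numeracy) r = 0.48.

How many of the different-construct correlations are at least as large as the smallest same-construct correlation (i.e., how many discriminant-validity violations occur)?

1

Convergent (same construct = numeracy): Scale A.
Smallest convergent = 0.48. Discriminant values: 0.59, 0.36; count ≥ 0.48 → 1.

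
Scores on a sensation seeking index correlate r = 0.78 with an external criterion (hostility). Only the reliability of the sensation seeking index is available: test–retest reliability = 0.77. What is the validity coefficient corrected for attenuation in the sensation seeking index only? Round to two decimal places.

Single correction: r_c = r_obs / √r_xx = 0.78 / √0.77 = 0.78 / 0.8775 ≈ 0.89.

0.89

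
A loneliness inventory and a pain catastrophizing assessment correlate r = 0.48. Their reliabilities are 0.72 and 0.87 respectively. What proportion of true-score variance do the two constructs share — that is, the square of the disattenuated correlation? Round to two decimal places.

0.37

Disattenuated r = 0.48 / √(0.72 × 0.87) = 0.48 / 0.7915 = 0.6064.
Shared true-score variance = 0.6064² = 0.3677 ≈ 0.37.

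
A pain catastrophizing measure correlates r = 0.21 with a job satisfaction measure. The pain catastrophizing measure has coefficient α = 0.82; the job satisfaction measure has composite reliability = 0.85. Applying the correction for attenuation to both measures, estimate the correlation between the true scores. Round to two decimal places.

r_true = r_obs / √(r_xx · r_yy) = 0.21 / √(0.82 × 0.85) = 0.21 / √0.6970 = 0.21 / 0.8349 ≈ 0.25.

0.25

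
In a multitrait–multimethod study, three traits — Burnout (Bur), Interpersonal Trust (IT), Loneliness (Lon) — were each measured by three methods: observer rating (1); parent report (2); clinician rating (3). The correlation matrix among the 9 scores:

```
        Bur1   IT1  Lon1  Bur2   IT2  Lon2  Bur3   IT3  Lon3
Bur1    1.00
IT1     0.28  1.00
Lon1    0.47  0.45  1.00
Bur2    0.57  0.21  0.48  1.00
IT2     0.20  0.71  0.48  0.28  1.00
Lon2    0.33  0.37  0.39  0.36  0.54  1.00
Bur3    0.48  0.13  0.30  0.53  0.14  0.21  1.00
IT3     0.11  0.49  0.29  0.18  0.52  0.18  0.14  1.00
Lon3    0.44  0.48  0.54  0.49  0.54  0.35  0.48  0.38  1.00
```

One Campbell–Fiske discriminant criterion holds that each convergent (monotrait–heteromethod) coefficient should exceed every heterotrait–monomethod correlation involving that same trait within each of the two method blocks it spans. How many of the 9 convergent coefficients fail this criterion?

4

Each convergent coefficient versus the relevant comparison correlations:
Bur (methods 1·2): 0.57 vs {0.28, 0.28, 0.47, 0.36} → pass.
Bur (methods 1·3): 0.48 vs {0.28, 0.14, 0.47, 0.48} → fail.
Bur (methods 2·3): 0.53 vs {0.28, 0.14, 0.36, 0.48} → pass.
IT (methods 1·2): 0.71 vs {0.28, 0.28, 0.45, 0.54} → pass.
IT (methods 1·3): 0.49 vs {0.28, 0.14, 0.45, 0.38} → pass.
IT (methods 2·3): 0.52 vs {0.28, 0.14, 0.54, 0.38} → fail.
Lon (methods 1·2): 0.39 vs {0.47, 0.36, 0.45, 0.54} → fail.
Lon (methods 1·3): 0.54 vs {0.47, 0.48, 0.45, 0.38} → pass.
Lon (methods 2·3): 0.35 vs {0.36, 0.48, 0.54, 0.38} → fail.
4 of 9 fail.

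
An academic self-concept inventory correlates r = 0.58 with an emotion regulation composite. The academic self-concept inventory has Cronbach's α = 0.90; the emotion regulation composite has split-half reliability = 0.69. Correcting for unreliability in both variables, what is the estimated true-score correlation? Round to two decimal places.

0.74

r_true = r_obs / √(r_xx · r_yy) = 0.58 / √(0.90 × 0.69) = 0.58 / √0.6210 = 0.58 / 0.7880 ≈ 0.74.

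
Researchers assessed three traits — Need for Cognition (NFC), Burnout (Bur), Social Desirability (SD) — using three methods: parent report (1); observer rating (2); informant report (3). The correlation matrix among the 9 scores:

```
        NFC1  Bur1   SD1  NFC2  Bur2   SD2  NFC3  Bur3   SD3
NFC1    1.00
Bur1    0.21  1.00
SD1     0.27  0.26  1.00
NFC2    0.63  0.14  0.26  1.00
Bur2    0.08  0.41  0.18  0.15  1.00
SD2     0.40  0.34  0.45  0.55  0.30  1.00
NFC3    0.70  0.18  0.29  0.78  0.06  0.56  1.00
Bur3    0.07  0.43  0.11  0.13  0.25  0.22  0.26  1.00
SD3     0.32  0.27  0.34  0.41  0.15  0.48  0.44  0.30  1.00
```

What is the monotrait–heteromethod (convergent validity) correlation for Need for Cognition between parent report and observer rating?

Same trait (NFC), different methods: r(NFC1, NFC2) = 0.63.

0.63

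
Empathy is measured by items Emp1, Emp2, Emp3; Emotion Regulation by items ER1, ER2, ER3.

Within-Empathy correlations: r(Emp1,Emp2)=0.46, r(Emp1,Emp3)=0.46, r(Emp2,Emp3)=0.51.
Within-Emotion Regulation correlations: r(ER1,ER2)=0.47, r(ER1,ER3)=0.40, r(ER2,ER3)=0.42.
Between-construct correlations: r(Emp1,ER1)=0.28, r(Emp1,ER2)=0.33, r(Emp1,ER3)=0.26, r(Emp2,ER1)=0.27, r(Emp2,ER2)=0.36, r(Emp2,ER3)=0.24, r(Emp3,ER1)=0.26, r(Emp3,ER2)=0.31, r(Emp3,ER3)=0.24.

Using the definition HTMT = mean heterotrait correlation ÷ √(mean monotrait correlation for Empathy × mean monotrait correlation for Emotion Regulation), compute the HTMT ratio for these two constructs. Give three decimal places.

0.626

Mean between = 2.55/9 = 0.2833.
Mean within-Emp = 1.43/3 = 0.4767; mean within-ER = 1.29/3 = 0.4300.
Geometric mean = √(0.4767 × 0.4300) = 0.4527.
HTMT = 0.2833 / 0.4527 = 0.626.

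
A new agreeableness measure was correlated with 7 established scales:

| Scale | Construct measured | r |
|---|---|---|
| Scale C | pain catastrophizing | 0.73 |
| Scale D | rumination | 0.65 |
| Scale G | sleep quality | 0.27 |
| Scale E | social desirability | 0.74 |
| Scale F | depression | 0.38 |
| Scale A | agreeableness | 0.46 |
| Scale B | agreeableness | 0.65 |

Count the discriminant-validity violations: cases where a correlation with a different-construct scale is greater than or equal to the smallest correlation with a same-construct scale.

3

Convergent (same construct = agreeableness): Scale A, Scale B.
Smallest convergent = 0.46. Discriminant values: 0.73, 0.65, 0.27, 0.74, 0.38; count ≥ 0.46 → 3.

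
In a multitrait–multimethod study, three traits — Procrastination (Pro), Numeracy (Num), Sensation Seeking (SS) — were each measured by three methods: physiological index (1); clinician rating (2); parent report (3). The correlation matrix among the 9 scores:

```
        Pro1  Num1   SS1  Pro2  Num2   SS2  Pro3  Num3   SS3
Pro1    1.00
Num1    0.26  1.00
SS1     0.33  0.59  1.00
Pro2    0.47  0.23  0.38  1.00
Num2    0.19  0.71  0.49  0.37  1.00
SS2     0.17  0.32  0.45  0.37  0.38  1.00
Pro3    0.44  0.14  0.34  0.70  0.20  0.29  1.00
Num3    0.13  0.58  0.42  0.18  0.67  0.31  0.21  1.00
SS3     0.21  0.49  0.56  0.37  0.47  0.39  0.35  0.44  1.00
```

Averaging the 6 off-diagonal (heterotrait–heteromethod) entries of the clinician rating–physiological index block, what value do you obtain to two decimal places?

0.30

HTHM values (method 2 × method 1): 0.23, 0.38, 0.19, 0.49, 0.17, 0.32; mean = 1.78/6 = 0.30.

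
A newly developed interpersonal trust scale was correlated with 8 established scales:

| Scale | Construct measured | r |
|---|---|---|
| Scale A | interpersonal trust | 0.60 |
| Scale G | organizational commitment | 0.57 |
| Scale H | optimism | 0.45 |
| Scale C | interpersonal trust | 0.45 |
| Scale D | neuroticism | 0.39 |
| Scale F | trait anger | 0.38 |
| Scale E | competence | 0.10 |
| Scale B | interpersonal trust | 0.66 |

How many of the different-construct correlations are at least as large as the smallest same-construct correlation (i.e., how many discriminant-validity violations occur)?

2

Convergent (same construct = interpersonal trust): Scale A, Scale C, Scale B.
Smallest convergent = 0.45. Discriminant values: 0.57, 0.45, 0.39, 0.38, 0.10; count ≥ 0.45 → 2.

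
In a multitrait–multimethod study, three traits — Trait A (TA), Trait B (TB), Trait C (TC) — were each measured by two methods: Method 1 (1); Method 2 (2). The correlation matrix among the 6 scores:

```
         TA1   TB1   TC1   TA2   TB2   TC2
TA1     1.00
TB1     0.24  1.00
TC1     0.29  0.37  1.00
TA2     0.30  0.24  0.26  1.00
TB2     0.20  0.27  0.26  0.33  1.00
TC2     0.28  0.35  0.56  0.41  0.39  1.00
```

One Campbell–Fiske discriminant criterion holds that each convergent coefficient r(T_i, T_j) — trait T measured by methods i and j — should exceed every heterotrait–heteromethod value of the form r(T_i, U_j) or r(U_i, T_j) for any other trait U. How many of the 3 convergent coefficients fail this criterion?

1

Each convergent coefficient versus the relevant comparison correlations:
TA (methods 1·2): 0.30 vs {0.20, 0.24, 0.28, 0.26} → pass.
TB (methods 1·2): 0.27 vs {0.24, 0.20, 0.35, 0.26} → fail.
TC (methods 1·2): 0.56 vs {0.26, 0.28, 0.26, 0.35} → pass.
1 of 3 fail.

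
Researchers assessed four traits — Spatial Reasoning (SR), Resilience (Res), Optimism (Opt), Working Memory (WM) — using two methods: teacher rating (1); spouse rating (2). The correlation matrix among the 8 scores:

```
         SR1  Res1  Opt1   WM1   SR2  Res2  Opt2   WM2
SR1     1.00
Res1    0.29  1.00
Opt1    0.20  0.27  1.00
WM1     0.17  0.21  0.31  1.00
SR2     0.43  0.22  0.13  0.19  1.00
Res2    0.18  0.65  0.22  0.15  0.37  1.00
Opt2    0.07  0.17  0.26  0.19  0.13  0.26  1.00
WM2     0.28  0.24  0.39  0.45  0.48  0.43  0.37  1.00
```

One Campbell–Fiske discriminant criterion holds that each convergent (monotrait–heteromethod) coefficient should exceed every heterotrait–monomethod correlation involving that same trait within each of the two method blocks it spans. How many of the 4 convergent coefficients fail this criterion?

3

Checking each validity diagonal entry against its comparison values:
SR (methods 1·2): 0.43 vs {0.29, 0.37, 0.20, 0.13, 0.17, 0.48} → fail.
Res (methods 1·2): 0.65 vs {0.29, 0.37, 0.27, 0.26, 0.21, 0.43} → pass.
Opt (methods 1·2): 0.26 vs {0.20, 0.13, 0.27, 0.26, 0.31, 0.37} → fail.
WM (methods 1·2): 0.45 vs {0.17, 0.48, 0.21, 0.43, 0.31, 0.37} → fail.
3 of 4 fail.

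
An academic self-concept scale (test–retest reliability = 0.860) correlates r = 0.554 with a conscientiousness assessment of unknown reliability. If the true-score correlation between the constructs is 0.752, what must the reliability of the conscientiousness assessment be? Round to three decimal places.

0.631

r_true = r_obs / √(r_xx · r_yy) ⇒ 0.752 = 0.554 / √(0.860 · r_yy).
√(0.860 · r_yy) = 0.554 / 0.752 = 0.7367; 0.860 · r_yy = 0.5427; r_yy = 0.5427 / 0.860 ≈ 0.631.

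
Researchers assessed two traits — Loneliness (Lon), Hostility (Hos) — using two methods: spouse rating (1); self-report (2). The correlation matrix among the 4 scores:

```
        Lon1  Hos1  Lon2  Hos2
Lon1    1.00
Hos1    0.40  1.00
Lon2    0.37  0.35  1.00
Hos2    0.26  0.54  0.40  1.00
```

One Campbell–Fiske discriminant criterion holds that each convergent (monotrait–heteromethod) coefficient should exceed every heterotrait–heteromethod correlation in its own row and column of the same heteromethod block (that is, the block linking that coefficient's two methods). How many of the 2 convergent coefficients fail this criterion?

Checking each validity diagonal entry against its comparison values:
Lon (methods 1·2): 0.37 vs {0.26, 0.35} → pass.
Hos (methods 1·2): 0.54 vs {0.35, 0.26} → pass.
0 of 2 fail.

0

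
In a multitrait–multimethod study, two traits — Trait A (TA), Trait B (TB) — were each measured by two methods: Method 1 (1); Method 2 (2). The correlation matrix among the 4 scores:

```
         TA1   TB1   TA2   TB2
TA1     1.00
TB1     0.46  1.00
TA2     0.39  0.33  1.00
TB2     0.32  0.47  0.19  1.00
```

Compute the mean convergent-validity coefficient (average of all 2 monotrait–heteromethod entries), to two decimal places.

0.43

Convergent values: 0.39, 0.47; mean = 0.86/2 = 0.43.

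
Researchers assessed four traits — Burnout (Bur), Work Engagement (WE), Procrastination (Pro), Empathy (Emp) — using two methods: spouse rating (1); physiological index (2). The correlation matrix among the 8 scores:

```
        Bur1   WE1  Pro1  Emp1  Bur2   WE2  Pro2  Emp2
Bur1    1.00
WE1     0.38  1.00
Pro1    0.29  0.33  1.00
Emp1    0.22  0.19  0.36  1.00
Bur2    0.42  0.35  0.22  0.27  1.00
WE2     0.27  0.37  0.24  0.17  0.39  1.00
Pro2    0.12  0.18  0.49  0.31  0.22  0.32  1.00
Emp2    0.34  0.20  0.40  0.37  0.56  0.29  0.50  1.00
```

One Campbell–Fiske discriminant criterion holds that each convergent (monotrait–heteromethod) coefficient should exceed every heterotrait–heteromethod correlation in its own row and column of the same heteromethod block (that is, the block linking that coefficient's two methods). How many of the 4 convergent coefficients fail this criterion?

Checking each validity diagonal entry against its comparison values:
Bur (methods 1·2): 0.42 vs {0.27, 0.35, 0.12, 0.22, 0.34, 0.27} → pass.
WE (methods 1·2): 0.37 vs {0.35, 0.27, 0.18, 0.24, 0.20, 0.17} → pass.
Pro (methods 1·2): 0.49 vs {0.22, 0.12, 0.24, 0.18, 0.40, 0.31} → pass.
Emp (methods 1·2): 0.37 vs {0.27, 0.34, 0.17, 0.20, 0.31, 0.40} → fail.
1 of 4 fail.

1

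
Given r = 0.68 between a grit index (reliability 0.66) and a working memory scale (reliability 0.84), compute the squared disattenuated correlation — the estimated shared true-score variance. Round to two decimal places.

0.83

Disattenuated r = 0.68 / √(0.66 × 0.84) = 0.68 / 0.7446 = 0.9132.
Shared true-score variance = 0.9132² = 0.8339 ≈ 0.83.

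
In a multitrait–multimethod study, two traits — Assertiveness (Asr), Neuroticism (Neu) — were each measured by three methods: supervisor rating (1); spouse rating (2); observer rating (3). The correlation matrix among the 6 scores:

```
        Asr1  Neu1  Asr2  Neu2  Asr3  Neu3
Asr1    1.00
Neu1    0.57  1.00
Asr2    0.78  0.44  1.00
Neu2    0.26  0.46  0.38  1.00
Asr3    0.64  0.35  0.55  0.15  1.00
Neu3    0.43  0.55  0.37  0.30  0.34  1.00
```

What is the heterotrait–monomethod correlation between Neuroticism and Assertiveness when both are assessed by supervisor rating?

Different traits, same method: r(Neu1, Asr1) = 0.57.

0.57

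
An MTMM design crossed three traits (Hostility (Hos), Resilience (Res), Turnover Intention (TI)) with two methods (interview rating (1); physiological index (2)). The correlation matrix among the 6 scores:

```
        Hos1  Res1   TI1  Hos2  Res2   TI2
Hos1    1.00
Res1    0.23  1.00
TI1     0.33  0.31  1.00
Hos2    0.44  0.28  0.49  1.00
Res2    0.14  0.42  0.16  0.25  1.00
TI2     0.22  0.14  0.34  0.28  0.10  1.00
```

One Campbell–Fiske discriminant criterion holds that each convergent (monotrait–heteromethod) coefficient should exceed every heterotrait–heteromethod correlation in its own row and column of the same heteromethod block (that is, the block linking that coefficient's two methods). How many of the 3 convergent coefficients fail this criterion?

2

Checking each validity diagonal entry against its comparison values:
Hos (methods 1·2): 0.44 vs {0.14, 0.28, 0.22, 0.49} → fail.
Res (methods 1·2): 0.42 vs {0.28, 0.14, 0.14, 0.16} → pass.
TI (methods 1·2): 0.34 vs {0.49, 0.22, 0.16, 0.14} → fail.
2 of 3 fail.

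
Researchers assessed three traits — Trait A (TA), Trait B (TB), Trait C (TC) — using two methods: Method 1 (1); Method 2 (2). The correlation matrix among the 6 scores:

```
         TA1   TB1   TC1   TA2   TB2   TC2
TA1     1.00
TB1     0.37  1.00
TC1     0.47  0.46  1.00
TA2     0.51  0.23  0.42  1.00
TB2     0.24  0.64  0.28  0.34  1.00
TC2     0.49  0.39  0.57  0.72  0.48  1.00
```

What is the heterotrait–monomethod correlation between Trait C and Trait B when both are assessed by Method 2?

0.48

Different traits, same method: r(TC2, TB2) = 0.48.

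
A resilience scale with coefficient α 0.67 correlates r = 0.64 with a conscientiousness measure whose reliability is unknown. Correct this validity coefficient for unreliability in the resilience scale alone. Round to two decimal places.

Single correction: r_c = r_obs / √r_xx = 0.64 / √0.67 = 0.64 / 0.8185 ≈ 0.78.

0.78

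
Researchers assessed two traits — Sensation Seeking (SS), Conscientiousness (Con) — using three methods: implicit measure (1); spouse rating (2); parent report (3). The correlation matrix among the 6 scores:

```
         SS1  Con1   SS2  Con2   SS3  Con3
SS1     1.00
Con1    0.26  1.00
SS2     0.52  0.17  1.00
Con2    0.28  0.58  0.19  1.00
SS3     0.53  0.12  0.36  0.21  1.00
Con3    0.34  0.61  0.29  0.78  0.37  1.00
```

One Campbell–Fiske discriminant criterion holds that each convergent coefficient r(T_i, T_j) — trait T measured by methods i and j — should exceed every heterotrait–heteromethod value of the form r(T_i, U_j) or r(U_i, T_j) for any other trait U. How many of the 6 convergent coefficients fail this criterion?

Checking each validity diagonal entry against its comparison values:
SS (methods 1·2): 0.52 vs {0.28, 0.17} → pass.
SS (methods 1·3): 0.53 vs {0.34, 0.12} → pass.
SS (methods 2·3): 0.36 vs {0.29, 0.21} → pass.
Con (methods 1·2): 0.58 vs {0.17, 0.28} → pass.
Con (methods 1·3): 0.61 vs {0.12, 0.34} → pass.
Con (methods 2·3): 0.78 vs {0.21, 0.29} → pass.
0 of 6 fail.

0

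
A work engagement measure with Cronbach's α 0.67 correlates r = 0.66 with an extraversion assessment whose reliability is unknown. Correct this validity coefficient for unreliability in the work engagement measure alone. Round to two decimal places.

0.81

Single correction: r_c = r_obs / √r_xx = 0.66 / √0.67 = 0.66 / 0.8185 ≈ 0.81.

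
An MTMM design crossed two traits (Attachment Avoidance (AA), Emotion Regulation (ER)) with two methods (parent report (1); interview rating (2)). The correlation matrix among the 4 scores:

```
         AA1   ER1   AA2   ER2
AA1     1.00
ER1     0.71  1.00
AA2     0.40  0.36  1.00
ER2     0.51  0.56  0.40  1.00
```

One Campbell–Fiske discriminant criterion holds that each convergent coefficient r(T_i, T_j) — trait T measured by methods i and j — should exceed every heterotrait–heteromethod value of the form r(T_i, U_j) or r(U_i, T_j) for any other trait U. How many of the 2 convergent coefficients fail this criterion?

Checking each validity diagonal entry against its comparison values:
AA (methods 1·2): 0.40 vs {0.51, 0.36} → fail.
ER (methods 1·2): 0.56 vs {0.36, 0.51} → pass.
1 of 2 fail.

1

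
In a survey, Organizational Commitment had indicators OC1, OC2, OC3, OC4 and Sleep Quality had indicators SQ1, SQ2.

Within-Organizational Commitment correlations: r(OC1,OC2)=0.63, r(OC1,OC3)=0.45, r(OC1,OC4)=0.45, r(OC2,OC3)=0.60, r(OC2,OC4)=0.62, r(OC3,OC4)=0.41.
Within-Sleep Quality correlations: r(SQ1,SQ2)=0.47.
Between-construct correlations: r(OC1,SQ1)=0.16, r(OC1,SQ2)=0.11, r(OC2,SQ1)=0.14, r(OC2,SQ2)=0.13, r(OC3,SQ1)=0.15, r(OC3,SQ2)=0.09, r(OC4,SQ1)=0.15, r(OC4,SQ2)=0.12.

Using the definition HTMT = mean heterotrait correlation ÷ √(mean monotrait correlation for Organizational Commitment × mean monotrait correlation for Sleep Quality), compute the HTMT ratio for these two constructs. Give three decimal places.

Mean between = 1.05/8 = 0.1313.
Mean within-OC = 3.16/6 = 0.5267; mean within-SQ = 0.47/1 = 0.4700.
Geometric mean = √(0.5267 × 0.4700) = 0.4975.
HTMT = 0.1313 / 0.4975 = 0.264.

0.264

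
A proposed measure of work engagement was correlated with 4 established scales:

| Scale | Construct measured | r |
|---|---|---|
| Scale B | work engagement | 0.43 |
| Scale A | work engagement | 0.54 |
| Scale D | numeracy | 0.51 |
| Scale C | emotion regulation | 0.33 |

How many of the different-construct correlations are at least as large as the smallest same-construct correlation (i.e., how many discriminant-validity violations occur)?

Convergent (same construct = work engagement): Scale B, Scale A.
Smallest convergent = 0.43. Discriminant values: 0.51, 0.33; count ≥ 0.43 → 1.

1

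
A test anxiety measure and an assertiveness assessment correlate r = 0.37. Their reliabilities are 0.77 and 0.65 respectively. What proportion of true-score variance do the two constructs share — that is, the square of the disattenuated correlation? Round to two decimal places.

0.27

Disattenuated r = 0.37 / √(0.77 × 0.65) = 0.37 / 0.7075 = 0.5230.
Shared true-score variance = 0.5230² = 0.2735 ≈ 0.27.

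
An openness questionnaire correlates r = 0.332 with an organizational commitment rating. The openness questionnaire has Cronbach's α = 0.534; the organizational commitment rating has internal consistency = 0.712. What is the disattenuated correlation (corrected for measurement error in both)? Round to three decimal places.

r_true = r_obs / √(r_xx · r_yy) = 0.332 / √(0.534 × 0.712) = 0.332 / √0.380208 = 0.332 / 0.6166 ≈ 0.538.

0.538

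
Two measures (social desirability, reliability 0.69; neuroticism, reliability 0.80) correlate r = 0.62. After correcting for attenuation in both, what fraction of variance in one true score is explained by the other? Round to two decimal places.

Disattenuated r = 0.62 / √(0.69 × 0.80) = 0.62 / 0.7430 = 0.8345.
Shared true-score variance = 0.8345² = 0.6964 ≈ 0.70.

0.70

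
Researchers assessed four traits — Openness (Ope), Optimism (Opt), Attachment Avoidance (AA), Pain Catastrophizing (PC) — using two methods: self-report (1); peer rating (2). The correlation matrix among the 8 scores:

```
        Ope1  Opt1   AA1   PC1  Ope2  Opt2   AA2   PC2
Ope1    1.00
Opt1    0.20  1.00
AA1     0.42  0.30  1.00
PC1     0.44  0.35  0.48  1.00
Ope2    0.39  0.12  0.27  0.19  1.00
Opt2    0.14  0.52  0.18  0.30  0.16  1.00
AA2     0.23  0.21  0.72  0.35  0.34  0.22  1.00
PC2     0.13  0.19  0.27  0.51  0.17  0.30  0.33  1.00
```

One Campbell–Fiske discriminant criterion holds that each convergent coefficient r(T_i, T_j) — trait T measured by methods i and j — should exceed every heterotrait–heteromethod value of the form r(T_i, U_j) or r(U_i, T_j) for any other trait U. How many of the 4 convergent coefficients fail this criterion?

0

Convergent coefficients and their comparison sets:
Ope (methods 1·2): 0.39 vs {0.14, 0.12, 0.23, 0.27, 0.13, 0.19} → pass.
Opt (methods 1·2): 0.52 vs {0.12, 0.14, 0.21, 0.18, 0.19, 0.30} → pass.
AA (methods 1·2): 0.72 vs {0.27, 0.23, 0.18, 0.21, 0.27, 0.35} → pass.
PC (methods 1·2): 0.51 vs {0.19, 0.13, 0.30, 0.19, 0.35, 0.27} → pass.
0 of 4 fail.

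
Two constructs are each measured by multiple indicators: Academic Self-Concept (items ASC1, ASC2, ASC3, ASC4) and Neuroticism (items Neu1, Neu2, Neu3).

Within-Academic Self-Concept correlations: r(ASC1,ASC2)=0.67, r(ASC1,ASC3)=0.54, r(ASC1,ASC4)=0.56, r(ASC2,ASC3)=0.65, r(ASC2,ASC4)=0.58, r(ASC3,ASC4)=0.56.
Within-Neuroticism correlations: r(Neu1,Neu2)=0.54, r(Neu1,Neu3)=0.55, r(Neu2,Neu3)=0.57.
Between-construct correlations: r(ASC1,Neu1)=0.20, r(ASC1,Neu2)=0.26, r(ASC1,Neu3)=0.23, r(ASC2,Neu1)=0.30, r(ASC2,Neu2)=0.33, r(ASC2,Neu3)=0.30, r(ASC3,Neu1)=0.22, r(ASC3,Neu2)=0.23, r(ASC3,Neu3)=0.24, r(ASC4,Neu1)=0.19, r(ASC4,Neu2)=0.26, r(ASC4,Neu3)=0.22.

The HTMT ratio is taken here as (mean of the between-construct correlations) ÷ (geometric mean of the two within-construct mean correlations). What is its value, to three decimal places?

Mean between = 2.98/12 = 0.2483.
Mean within-ASC = 3.56/6 = 0.5933; mean within-Neu = 1.66/3 = 0.5533.
Geometric mean = √(0.5933 × 0.5533) = 0.5730.
HTMT = 0.2483 / 0.5730 = 0.433.

0.433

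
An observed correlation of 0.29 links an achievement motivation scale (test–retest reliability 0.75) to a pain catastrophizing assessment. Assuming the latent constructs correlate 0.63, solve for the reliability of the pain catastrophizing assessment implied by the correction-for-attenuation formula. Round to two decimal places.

r_true = r_obs / √(r_xx · r_yy) ⇒ 0.63 = 0.29 / √(0.75 · r_yy).
√(0.75 · r_yy) = 0.29 / 0.63 = 0.4603; 0.75 · r_yy = 0.2119; r_yy = 0.2119 / 0.75 ≈ 0.28.

0.28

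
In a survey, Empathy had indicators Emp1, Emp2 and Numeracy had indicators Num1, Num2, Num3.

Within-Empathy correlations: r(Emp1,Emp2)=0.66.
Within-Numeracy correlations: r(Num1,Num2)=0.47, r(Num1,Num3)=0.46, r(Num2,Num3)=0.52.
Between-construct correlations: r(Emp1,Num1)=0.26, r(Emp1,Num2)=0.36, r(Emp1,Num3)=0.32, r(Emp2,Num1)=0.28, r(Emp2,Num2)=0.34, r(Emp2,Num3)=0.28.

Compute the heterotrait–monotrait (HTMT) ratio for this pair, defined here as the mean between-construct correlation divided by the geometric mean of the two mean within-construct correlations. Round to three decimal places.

0.543

Mean heterotrait r = 1.84/6 = 0.3067.
Mean within-Emp = 0.66/1 = 0.6600; mean within-Num = 1.45/3 = 0.4833.
Geometric mean = √(0.6600 × 0.4833) = 0.5648.
HTMT = 0.3067 / 0.5648 = 0.543.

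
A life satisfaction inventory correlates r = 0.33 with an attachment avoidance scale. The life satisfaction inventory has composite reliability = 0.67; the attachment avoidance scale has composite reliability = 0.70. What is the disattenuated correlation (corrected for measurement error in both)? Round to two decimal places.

r_true = r_obs / √(r_xx · r_yy) = 0.33 / √(0.67 × 0.70) = 0.33 / √0.4690 = 0.33 / 0.6848 ≈ 0.48.

0.48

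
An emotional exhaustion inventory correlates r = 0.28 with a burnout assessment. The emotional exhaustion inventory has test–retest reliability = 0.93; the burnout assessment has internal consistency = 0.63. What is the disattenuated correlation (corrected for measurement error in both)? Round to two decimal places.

0.37

r_true = r_obs / √(r_xx · r_yy) = 0.28 / √(0.93 × 0.63) = 0.28 / √0.5859 = 0.28 / 0.7654 ≈ 0.37.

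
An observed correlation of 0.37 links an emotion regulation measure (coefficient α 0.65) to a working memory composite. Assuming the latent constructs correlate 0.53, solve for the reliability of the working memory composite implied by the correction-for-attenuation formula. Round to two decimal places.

0.75

r_true = r_obs / √(r_xx · r_yy) ⇒ 0.53 = 0.37 / √(0.65 · r_yy).
√(0.65 · r_yy) = 0.37 / 0.53 = 0.6981; 0.65 · r_yy = 0.4873; r_yy = 0.4873 / 0.65 ≈ 0.75.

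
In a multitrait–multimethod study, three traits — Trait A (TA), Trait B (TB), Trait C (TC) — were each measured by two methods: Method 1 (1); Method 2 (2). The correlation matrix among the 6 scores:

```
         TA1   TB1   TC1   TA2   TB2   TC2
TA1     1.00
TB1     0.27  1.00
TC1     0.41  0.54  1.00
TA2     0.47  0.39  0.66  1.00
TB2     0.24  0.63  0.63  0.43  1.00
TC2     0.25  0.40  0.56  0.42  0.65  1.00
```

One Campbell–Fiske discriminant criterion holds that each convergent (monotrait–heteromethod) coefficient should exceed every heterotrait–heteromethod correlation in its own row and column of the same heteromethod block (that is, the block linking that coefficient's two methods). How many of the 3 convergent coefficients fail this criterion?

Convergent coefficients and their comparison sets:
TA (methods 1·2): 0.47 vs {0.24, 0.39, 0.25, 0.66} → fail.
TB (methods 1·2): 0.63 vs {0.39, 0.24, 0.40, 0.63} → fail.
TC (methods 1·2): 0.56 vs {0.66, 0.25, 0.63, 0.40} → fail.
3 of 3 fail.

3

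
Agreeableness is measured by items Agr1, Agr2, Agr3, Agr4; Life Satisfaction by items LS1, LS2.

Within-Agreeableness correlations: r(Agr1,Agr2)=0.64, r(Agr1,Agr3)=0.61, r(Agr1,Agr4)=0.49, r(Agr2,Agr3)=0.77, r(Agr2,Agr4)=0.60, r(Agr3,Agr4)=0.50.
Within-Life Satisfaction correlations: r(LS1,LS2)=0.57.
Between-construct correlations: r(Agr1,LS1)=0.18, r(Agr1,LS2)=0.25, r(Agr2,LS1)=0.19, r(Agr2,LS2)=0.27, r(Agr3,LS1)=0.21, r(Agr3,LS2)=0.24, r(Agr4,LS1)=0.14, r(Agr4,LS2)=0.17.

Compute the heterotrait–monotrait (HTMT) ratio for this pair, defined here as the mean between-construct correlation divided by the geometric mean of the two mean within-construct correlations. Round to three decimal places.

Between-construct mean = 1.65/8 = 0.2063.
Mean within-Agr = 3.61/6 = 0.6017; mean within-LS = 0.57/1 = 0.5700.
Geometric mean = √(0.6017 × 0.5700) = 0.5856.
HTMT = 0.2063 / 0.5856 = 0.352.

0.352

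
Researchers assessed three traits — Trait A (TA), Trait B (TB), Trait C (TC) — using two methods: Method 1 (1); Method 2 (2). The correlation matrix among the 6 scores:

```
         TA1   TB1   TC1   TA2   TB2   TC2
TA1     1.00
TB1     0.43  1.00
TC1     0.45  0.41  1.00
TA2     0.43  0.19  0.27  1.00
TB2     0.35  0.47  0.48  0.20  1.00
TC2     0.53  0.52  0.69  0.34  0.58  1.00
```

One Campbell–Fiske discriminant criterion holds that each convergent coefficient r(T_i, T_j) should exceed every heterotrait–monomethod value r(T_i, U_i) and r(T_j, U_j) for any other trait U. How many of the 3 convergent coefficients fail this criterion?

Each convergent coefficient versus the relevant comparison correlations:
TA (methods 1·2): 0.43 vs {0.43, 0.20, 0.45, 0.34} → fail.
TB (methods 1·2): 0.47 vs {0.43, 0.20, 0.41, 0.58} → fail.
TC (methods 1·2): 0.69 vs {0.45, 0.34, 0.41, 0.58} → pass.
2 of 3 fail.

2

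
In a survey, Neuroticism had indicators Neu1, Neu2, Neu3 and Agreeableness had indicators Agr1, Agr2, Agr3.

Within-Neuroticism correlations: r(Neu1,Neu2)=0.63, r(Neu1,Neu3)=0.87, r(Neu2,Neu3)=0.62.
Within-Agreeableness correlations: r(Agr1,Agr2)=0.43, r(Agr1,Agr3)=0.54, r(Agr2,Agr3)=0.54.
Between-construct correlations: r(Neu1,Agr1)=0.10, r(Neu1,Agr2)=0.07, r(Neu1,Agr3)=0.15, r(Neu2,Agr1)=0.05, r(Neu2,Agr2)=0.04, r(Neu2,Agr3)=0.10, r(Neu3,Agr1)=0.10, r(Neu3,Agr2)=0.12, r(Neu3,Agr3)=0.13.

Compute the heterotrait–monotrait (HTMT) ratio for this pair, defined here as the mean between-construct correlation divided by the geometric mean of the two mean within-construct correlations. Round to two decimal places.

0.16

Mean heterotrait r = 0.86/9 = 0.0956.
Mean within-Neu = 2.12/3 = 0.7067; mean within-Agr = 1.51/3 = 0.5033.
Geometric mean = √(0.7067 × 0.5033) = 0.5964.
HTMT = 0.0956 / 0.5964 = 0.16.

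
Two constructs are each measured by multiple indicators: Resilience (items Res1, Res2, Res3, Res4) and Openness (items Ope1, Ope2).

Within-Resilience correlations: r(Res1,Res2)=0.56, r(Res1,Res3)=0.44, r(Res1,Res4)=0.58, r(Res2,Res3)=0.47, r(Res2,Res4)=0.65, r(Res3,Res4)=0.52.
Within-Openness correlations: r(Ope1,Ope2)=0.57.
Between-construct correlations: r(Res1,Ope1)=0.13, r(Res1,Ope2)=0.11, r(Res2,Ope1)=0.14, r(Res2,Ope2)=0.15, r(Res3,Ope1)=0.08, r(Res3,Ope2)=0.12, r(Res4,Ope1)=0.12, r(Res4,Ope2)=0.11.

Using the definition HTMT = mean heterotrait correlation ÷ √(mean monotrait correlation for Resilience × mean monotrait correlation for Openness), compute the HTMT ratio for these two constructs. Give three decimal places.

0.217

Mean heterotrait r = 0.96/8 = 0.1200.
Mean within-Res = 3.22/6 = 0.5367; mean within-Ope = 0.57/1 = 0.5700.
Geometric mean = √(0.5367 × 0.5700) = 0.5531.
HTMT = 0.1200 / 0.5531 = 0.217.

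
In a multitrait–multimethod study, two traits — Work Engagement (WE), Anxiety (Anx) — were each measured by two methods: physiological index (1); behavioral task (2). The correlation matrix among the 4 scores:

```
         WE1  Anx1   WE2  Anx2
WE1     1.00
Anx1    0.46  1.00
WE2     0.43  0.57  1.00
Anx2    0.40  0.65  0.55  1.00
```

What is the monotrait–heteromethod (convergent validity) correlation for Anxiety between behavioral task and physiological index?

0.65

Same trait (Anx), different methods: r(Anx2, Anx1) = 0.65.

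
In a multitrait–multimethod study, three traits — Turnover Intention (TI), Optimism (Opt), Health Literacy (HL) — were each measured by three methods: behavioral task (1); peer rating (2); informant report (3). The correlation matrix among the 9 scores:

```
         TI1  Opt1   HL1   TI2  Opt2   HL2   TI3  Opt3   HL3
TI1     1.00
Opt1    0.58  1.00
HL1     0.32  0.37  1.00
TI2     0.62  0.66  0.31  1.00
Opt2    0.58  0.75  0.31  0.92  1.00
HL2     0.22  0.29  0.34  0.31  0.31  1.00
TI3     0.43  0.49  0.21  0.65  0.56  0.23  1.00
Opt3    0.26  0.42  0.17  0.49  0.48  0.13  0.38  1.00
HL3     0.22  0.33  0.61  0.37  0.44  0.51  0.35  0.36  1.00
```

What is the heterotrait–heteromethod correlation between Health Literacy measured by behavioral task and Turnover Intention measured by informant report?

Different traits and methods: r(HL1, TI3) = 0.21.

0.21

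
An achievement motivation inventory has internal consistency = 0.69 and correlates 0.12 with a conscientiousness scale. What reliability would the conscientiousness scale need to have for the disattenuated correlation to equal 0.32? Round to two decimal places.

r_true = r_obs / √(r_xx · r_yy) ⇒ 0.32 = 0.12 / √(0.69 · r_yy).
√(0.69 · r_yy) = 0.12 / 0.32 = 0.3750; 0.69 · r_yy = 0.1406; r_yy = 0.1406 / 0.69 ≈ 0.20.

0.20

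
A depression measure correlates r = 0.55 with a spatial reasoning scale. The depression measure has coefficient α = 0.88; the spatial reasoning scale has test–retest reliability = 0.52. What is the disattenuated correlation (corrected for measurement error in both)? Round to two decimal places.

r_true = r_obs / √(r_xx · r_yy) = 0.55 / √(0.88 × 0.52) = 0.55 / √0.4576 = 0.55 / 0.6765 ≈ 0.81.

0.81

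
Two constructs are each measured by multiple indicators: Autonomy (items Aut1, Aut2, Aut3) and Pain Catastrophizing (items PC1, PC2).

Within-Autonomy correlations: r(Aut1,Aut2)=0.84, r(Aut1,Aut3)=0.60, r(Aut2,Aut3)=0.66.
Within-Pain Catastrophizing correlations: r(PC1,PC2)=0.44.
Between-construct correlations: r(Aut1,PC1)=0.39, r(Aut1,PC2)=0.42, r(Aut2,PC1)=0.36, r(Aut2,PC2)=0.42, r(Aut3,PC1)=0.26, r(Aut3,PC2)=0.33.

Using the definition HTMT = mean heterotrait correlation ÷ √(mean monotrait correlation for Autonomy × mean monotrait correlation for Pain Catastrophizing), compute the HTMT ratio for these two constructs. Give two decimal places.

Mean between = 2.18/6 = 0.3633.
Mean within-Aut = 2.10/3 = 0.7000; mean within-PC = 0.44/1 = 0.4400.
Geometric mean = √(0.7000 × 0.4400) = 0.5550.
HTMT = 0.3633 / 0.5550 = 0.65.

0.65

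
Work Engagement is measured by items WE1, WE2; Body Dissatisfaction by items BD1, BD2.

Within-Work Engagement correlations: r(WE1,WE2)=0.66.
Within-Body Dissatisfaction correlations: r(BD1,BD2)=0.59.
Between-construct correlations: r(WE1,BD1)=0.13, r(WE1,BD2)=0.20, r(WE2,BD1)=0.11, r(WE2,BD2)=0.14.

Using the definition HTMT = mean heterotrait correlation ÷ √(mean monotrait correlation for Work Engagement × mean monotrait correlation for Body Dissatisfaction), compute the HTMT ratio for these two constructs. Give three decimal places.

0.232

Between-construct mean = 0.58/4 = 0.1450.
Mean within-WE = 0.66/1 = 0.6600; mean within-BD = 0.59/1 = 0.5900.
Geometric mean = √(0.6600 × 0.5900) = 0.6240.
HTMT = 0.1450 / 0.6240 = 0.232.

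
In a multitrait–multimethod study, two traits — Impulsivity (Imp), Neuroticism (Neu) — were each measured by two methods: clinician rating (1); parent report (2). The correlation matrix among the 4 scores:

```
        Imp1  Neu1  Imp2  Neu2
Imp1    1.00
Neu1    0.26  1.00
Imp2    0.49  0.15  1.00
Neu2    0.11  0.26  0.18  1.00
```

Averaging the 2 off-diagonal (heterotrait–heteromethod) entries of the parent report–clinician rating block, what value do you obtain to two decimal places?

0.13

HTHM values (method 2 × method 1): 0.15, 0.11; mean = 0.26/2 = 0.13.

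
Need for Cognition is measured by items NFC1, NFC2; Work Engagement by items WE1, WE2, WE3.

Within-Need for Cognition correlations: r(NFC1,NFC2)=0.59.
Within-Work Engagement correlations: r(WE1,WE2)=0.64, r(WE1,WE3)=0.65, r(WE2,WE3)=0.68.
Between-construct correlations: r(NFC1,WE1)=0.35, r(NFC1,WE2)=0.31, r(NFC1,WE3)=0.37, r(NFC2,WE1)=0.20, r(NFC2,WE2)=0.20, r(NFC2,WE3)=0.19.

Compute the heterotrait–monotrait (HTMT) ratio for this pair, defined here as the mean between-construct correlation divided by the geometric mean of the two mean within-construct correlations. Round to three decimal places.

0.434

Between-construct mean = 1.62/6 = 0.2700.
Mean within-NFC = 0.59/1 = 0.5900; mean within-WE = 1.97/3 = 0.6567.
Geometric mean = √(0.5900 × 0.6567) = 0.6225.
HTMT = 0.2700 / 0.6225 = 0.434.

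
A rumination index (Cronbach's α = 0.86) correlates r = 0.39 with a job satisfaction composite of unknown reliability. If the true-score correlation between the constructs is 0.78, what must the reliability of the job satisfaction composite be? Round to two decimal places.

r_true = r_obs / √(r_xx · r_yy) ⇒ 0.78 = 0.39 / √(0.86 · r_yy).
√(0.86 · r_yy) = 0.39 / 0.78 = 0.5000; 0.86 · r_yy = 0.2500; r_yy = 0.2500 / 0.86 ≈ 0.29.

0.29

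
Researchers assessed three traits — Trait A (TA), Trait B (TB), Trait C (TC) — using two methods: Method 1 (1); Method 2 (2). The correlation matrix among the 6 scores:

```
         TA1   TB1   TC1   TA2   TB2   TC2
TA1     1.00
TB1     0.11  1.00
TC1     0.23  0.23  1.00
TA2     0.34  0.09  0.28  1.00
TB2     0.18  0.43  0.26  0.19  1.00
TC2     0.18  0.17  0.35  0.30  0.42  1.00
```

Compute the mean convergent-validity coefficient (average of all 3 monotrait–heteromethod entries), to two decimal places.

0.37

Convergent values: 0.34, 0.43, 0.35; mean = 1.12/3 = 0.37.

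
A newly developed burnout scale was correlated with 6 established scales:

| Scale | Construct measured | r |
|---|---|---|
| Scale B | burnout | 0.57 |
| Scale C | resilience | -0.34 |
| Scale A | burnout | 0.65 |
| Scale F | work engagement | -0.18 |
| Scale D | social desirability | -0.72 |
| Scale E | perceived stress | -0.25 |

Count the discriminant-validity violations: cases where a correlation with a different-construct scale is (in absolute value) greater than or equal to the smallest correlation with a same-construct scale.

Convergent (same construct = burnout): Scale B, Scale A.
Smallest convergent = 0.57. Discriminant |r|: 0.34, 0.18, 0.72, 0.25; count ≥ 0.57 → 1.

1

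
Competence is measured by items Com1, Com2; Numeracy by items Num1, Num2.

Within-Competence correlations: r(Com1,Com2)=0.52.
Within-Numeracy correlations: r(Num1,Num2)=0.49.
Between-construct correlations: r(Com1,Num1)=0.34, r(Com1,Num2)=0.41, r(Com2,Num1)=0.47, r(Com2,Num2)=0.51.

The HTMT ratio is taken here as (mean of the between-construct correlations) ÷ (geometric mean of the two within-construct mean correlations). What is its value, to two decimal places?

0.86

Mean between = 1.73/4 = 0.4325.
Mean within-Com = 0.52/1 = 0.5200; mean within-Num = 0.49/1 = 0.4900.
Geometric mean = √(0.5200 × 0.4900) = 0.5048.
HTMT = 0.4325 / 0.5048 = 0.86.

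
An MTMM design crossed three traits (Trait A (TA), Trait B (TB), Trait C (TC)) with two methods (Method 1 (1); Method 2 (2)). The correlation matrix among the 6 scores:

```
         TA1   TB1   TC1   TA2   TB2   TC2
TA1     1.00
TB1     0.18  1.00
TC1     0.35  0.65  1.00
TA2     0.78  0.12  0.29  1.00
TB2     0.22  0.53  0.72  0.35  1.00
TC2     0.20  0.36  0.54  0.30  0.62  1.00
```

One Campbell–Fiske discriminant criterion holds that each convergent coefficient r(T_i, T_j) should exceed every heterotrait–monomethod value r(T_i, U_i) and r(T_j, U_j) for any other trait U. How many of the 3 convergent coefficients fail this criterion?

2

Checking each validity diagonal entry against its comparison values:
TA (methods 1·2): 0.78 vs {0.18, 0.35, 0.35, 0.30} → pass.
TB (methods 1·2): 0.53 vs {0.18, 0.35, 0.65, 0.62} → fail.
TC (methods 1·2): 0.54 vs {0.35, 0.30, 0.65, 0.62} → fail.
2 of 3 fail.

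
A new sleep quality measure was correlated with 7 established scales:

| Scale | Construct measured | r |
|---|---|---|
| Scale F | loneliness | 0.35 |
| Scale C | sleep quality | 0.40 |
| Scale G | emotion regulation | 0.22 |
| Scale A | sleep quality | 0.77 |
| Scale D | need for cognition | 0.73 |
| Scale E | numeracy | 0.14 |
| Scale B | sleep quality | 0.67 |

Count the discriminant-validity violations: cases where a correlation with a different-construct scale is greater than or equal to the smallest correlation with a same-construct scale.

1

Convergent (same construct = sleep quality): Scale C, Scale A, Scale B.
Smallest convergent = 0.40. Discriminant values: 0.35, 0.22, 0.73, 0.14; count ≥ 0.40 → 1.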